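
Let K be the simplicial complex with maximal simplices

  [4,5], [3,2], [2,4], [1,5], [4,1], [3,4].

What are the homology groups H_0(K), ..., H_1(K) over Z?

H_0 = Z,  H_1 = Z^2.

K has 5 vertices, 6 edges.
rank ∂_0 = 0, rank ∂_1 = 4 ⇒ b_0 = 5 − 0 − 4 = 1; all invariant factors of ∂_1 are 1 so no torsion. So H_0 = Z.
rank ∂_1 = 4, rank ∂_2 = 0 ⇒ b_1 = 6 − 4 − 0 = 2. So H_1 = Z^2.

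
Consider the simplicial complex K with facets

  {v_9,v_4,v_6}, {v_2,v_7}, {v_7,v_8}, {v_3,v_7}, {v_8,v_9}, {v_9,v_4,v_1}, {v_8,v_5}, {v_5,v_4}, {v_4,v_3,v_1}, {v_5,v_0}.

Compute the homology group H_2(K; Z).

H_2 ≅ 0.

Fix the vertex order v_0 < v_1 < v_2 < v_3 < v_4 < v_5 < v_6 < v_7 < v_8 < v_9 and write every simplex with vertices in increasing order. Then dim K = 2 and the simplices of K are:

  0-simplices (10): [v_0], [v_1], [v_2], [v_3], [v_4], [v_5], [v_6], [v_7], [v_8], [v_9]
  1-simplices (14): [v_0,v_5], [v_1,v_3], [v_1,v_4], [v_1,v_9], [v_2,v_7], [v_3,v_4], [v_3,v_7], [v_4,v_5], [v_4,v_6], [v_4,v_9], [v_5,v_8], [v_6,v_9], [v_7,v_8], [v_8,v_9]
  2-simplices (3): [v_1,v_3,v_4], [v_1,v_4,v_9], [v_4,v_6,v_9]

so the chain groups are C_0 ≅ Z^10, C_1 ≅ Z^14, C_2 ≅ Z^3.

∂_1: C_1 → C_0 is given by ∂[p,q] = [q] − [p]. For instance
  ∂[v_1,v_3] = [v_3] − [v_1].
The resulting 10×14 matrix has rank 9, and its Smith normal form has invariant factors (1,1,1,1,1,1,1,1,1).

The boundary map ∂_2: C_2 → C_1 sends each 2-simplex [p,q,r] to [q,r] − [p,r] + [p,q]. For instance
  ∂[v_1,v_4,v_9] = [v_4,v_9] − [v_1,v_9] + [v_1,v_4],
  ∂[v_4,v_6,v_9] = [v_6,v_9] − [v_4,v_9] + [v_4,v_6].
The 14×3 boundary matrix has rank 3 and Smith normal form diag(1,1,1).

Now H_k = ker ∂_k / im ∂_{k+1}, so:

  H_2: rank ker ∂_2 − rank ∂_3 = (3 − 3) − 0 = 0, and there is no ∂_3, so H_2 ≅ 0.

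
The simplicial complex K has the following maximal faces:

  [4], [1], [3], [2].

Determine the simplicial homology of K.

H_0 ≅ Z^4.

We work with the vertex ordering 1 < 2 < 3 < 4. The simplices of K, each written with vertices in increasing order, are:

  0-simplices (4): [1], [2], [3], [4]

giving chain groups C_0 ≅ Z^4.

From H_k ≅ ker(∂_k) / im(∂_{k+1}) we obtain:

  H_0: rank C_0 − rank ∂_1 = 4 − 0 = 4, and there is no ∂_1, so H_0 ≅ Z^4.

(K is a triangulation of a set of 4 points.)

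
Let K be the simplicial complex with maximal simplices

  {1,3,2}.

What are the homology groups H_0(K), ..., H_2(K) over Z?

H_0 ≅ Z,  H_1 = 0,  H_2 = 0.

We work with the vertex ordering 1 < 2 < 3. The simplices of K, each written with vertices in increasing order, are:

  0-simplices (3): [1], [2], [3]
  1-simplices (3): [1,2], [1,3], [2,3]
  2-simplices (1): [1,2,3]

giving chain groups C_0 ≅ Z^3, C_1 ≅ Z^3, C_2 ≅ Z^1.

Boundary ∂_1: C_1 → C_0 maps an edge to its endpoints' difference, ∂[p,q] = q − p.
The 3×3 boundary matrix has rank 2 and Smith normal form diag(1,1).

∂_2: C_2 → C_1 maps a triangle to the signed sum of its edges. For instance
  ∂[1,2,3] = [2,3] − [1,3] + [1,2].
The resulting 3×1 matrix has rank 1, and its Smith normal form has invariant factors (1).

Computing H_k = (kernel of ∂_k) / (image of ∂_{k+1}):

  H_0: rank C_0 − rank ∂_1 = 3 − 2 = 1, and the invariant factors of ∂_1 are all 1, so H_0 = Z.
  H_1: rank ker ∂_1 − rank ∂_2 = (3 − 2) − 1 = 0, and the invariant factors of ∂_2 are all 1, so H_1 = 0.
  H_2: rank ker ∂_2 − rank ∂_3 = (1 − 1) − 0 = 0, and there is no ∂_3, so H_2 = 0.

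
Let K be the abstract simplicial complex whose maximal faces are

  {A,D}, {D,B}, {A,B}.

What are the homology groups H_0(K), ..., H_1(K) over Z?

H_0 ≅ Z,  H_1 ≅ Z.

We work with the vertex ordering A < B < D. The simplices of K, each written with vertices in increasing order, are:

  0-simplices (3): A, B, D
  1-simplices (3): AB, AD, BD

giving chain groups C_0 ≅ Z^3, C_1 ≅ Z^3.

Boundary ∂_1: C_1 → C_0 maps an edge to its endpoints' difference, ∂[p,q] = q − p. For instance
  ∂AD = D − A.
The resulting 3×3 matrix has rank 2, and its Smith normal form has invariant factors (1,1).

From H_k ≅ ker(∂_k) / im(∂_{k+1}) we obtain:

  H_0: rank C_0 − rank ∂_1 = 3 − 2 = 1, and the invariant factors of ∂_1 are all 1, so H_0 = Z.
  H_1: rank ker ∂_1 − rank ∂_2 = (3 − 2) − 0 = 1, and there is no ∂_2, so H_1 = Z.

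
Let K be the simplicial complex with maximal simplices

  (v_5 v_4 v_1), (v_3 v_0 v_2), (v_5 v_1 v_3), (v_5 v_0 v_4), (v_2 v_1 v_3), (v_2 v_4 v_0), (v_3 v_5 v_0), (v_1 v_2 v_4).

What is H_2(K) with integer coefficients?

K has 6 vertices, 12 edges, 8 triangles.
rank ∂_2 = 7, rank ∂_3 = 0 ⇒ b_2 = 8 − 7 − 0 = 1. So H_2 = Z.

H_2 = Z.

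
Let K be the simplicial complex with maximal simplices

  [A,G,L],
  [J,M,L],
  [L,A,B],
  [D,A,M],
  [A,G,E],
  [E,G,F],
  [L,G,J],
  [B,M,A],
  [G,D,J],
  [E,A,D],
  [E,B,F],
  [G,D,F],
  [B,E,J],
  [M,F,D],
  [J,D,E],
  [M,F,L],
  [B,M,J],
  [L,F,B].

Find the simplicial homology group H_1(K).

H_1 ≅ Z ⊕ Z/2Z.

Take the total order A < B < D < E < F < G < J < L < M on the vertex set. Then K (dimension 2) consists of the simplices:

  0-simplices (9): A, B, D, E, F, G, J, L, M
  1-simplices (27): AB, AD, AE, AG, AL, AM, BE, BF, BJ, BL, BM, DE, DF, DG, DJ, DM, EF, EG, EJ, FG, FL, FM, GJ, GL, JL, JM, LM
  2-simplices (18): ABL, ABM, ADE, ADM, AEG, AGL, BEF, BEJ, BFL, BJM, DEJ, DFG, DFM, DGJ, EFG, FLM, GJL, JLM

giving chain groups C_0 ≅ Z^9, C_1 ≅ Z^27, C_2 ≅ Z^18.

∂_1: C_1 → C_0 maps an edge to its endpoints' difference, ∂[p,q] = q − p.
As a 9×27 matrix over Z this has rank 8, with invariant factors (1,1,1,1,1,1,1,1).

Boundary ∂_2: C_2 → C_1 acts by ∂[p,q,r] = [q,r] − [p,r] + [p,q]. For instance
  ∂EFG = FG − EG + EF,
  ∂DEJ = EJ − DJ + DE.
The 27×18 boundary matrix has rank 18 and Smith normal form diag(1,1,1,1,1,1,1,1,1,1,1,1,1,1,1,1,1,2).

Computing H_k = (kernel of ∂_k) / (image of ∂_{k+1}):

  H_1: rank ker ∂_1 − rank ∂_2 = (27 − 8) − 18 = 1, and ∂_2 has invariant factor 2 > 1, so H_1 = Z ⊕ Z/2Z.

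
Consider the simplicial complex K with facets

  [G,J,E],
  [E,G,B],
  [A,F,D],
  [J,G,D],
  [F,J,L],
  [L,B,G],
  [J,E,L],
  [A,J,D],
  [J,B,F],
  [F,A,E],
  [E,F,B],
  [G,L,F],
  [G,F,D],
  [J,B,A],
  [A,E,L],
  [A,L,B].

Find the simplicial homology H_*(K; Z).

H_0 = Z,  H_1 = Z^2,  H_2 = Z.

Take the total order A < B < D < E < F < G < J < L on the vertex set. Then K (dimension 2) consists of the simplices:

  0-simplices (8): A, B, D, E, F, G, J, L
  1-simplices (24): AB, AD, AE, AF, AJ, AL, BE, BF, BG, BJ, BL, DF, DG, DJ, EF, EG, EJ, EL, FG, FJ, FL, GJ, GL, JL
  2-simplices (16): ABJ, ABL, ADF, ADJ, AEF, AEL, BEF, BEG, BFJ, BGL, DFG, DGJ, EGJ, EJL, FGL, FJL

so the chain groups are C_0 ≅ Z^8, C_1 ≅ Z^24, C_2 ≅ Z^16.

∂_1: C_1 → C_0 maps an edge to its endpoints' difference, ∂[p,q] = q − p.
This gives a 8×24 integer matrix of rank 7; reducing to Smith normal form yields diagonal entries (1,1,1,1,1,1,1).

Boundary ∂_2: C_2 → C_1 acts by ∂[p,q,r] = [q,r] − [p,r] + [p,q]. For instance
  ∂AEL = EL − AL + AE,
  ∂BFJ = FJ − BJ + BF.
As a 24×16 matrix over Z this has rank 15, with invariant factors (1,1,1,1,1,1,1,1,1,1,1,1,1,1,1).

Reading off H_k = ker ∂_k / im ∂_{k+1}:

  H_0: rank C_0 − rank ∂_1 = 8 − 7 = 1, and the invariant factors of ∂_1 are all 1, so H_0 ≅ Z.
  H_1: rank ker ∂_1 − rank ∂_2 = (24 − 7) − 15 = 2, and the invariant factors of ∂_2 are all 1, so H_1 ≅ Z^2.
  H_2: rank ker ∂_2 − rank ∂_3 = (16 − 15) − 0 = 1, and there is no ∂_3, so H_2 ≅ Z.

As a check, the Euler characteristic is 8 − 24 + 16 = 0, which agrees with 1 − 2 + 1 = 0.
(K is a triangulation of the torus T^2.)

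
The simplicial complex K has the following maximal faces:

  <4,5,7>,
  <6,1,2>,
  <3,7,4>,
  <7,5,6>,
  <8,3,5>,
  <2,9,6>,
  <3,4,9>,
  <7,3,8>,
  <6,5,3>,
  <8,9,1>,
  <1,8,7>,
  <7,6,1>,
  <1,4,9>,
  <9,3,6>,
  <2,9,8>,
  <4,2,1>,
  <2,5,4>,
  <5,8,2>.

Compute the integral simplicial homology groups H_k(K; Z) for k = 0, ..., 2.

H_0 ≅ Z,  H_1 ≅ Z ⊕ Z_2,  H_2 = 0.

Take the total order 1 < 2 < 3 < 4 < 5 < 6 < 7 < 8 < 9 on the vertex set. Then K (dimension 2) consists of the simplices:

  0-simplices (9): [1], [2], [3], [4], [5], [6], [7], [8], [9]
  1-simplices (27): (27 of them)
  2-simplices (18): [1,2,4], [1,2,6], [1,4,9], [1,6,7], [1,7,8], [1,8,9], [2,4,5], [2,5,8], [2,6,9], [2,8,9], [3,4,7], [3,4,9], [3,5,6], [3,5,8], [3,6,9], [3,7,8], [4,5,7], [5,6,7]

giving chain groups C_0 ≅ Z^9, C_1 ≅ Z^27, C_2 ≅ Z^18.

∂_1: C_1 → C_0 is given by ∂[p,q] = [q] − [p].
This gives a 9×27 integer matrix of rank 8; reducing to Smith normal form yields diagonal entries (1,1,1,1,1,1,1,1).

Boundary ∂_2: C_2 → C_1 maps a triangle to the signed sum of its edges. For instance
  ∂[1,2,6] = [2,6] − [1,6] + [1,2],
  ∂[1,6,7] = [6,7] − [1,7] + [1,6].
The resulting 27×18 matrix has rank 18, and its Smith normal form has invariant factors (1,1,1,1,1,1,1,1,1,1,1,1,1,1,1,1,1,2).

Now H_k = ker ∂_k / im ∂_{k+1}, so:

  H_0: rank C_0 − rank ∂_1 = 9 − 8 = 1, and the invariant factors of ∂_1 are all 1, so H_0 = Z.
  H_1: rank ker ∂_1 − rank ∂_2 = (27 − 8) − 18 = 1, and ∂_2 has invariant factor 2 > 1, so H_1 = Z ⊕ Z_2.
  H_2: rank ker ∂_2 − rank ∂_3 = (18 − 18) − 0 = 0, and there is no ∂_3, so H_2 = 0.

(K is a triangulation of the Klein bottle.)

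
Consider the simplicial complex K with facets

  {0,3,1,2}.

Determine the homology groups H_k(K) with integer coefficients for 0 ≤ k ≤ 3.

Take the total order 0 < 1 < 2 < 3 on the vertex set. Then K (dimension 3) consists of the simplices:

  0-simplices (4): [0], [1], [2], [3]
  1-simplices (6): [0,1], [0,2], [0,3], [1,2], [1,3], [2,3]
  2-simplices (4): [0,1,2], [0,1,3], [0,2,3], [1,2,3]
  3-simplices (1): [0,1,2,3]

giving chain groups C_0 ≅ Z^4, C_1 ≅ Z^6, C_2 ≅ Z^4, C_3 ≅ Z^1.

Boundary ∂_1: C_1 → C_0 sends each edge [p,q] (with p < q) to q − p. For instance
  ∂[2,3] = [3] − [2].
The resulting 4×6 matrix has rank 3, and its Smith normal form has invariant factors (1,1,1).

∂_2: C_2 → C_1 maps a triangle to the signed sum of its edges. For instance
  ∂[1,2,3] = [2,3] − [1,3] + [1,2],
  ∂[0,1,3] = [1,3] − [0,3] + [0,1].
The resulting 6×4 matrix has rank 3, and its Smith normal form has invariant factors (1,1,1).

Boundary ∂_3: C_3 → C_2 sends each 3-simplex σ to the alternating sum Σ_i (−1)^i (σ with its i-th vertex removed). For instance
  ∂[0,1,2,3] = [1,2,3] − [0,2,3] + [0,1,3] − [0,1,2].
The resulting 4×1 matrix has rank 1, and its Smith normal form has invariant factors (1).

From H_k ≅ ker(∂_k) / im(∂_{k+1}) we obtain:

  H_0: rank C_0 − rank ∂_1 = 4 − 3 = 1, and the invariant factors of ∂_1 are all 1, so H_0 = Z.
  H_1: rank ker ∂_1 − rank ∂_2 = (6 − 3) − 3 = 0, and the invariant factors of ∂_2 are all 1, so H_1 = 0.
  H_2: rank ker ∂_2 − rank ∂_3 = (4 − 3) − 1 = 0, and the invariant factors of ∂_3 are all 1, so H_2 = 0.
  H_3: rank ker ∂_3 − rank ∂_4 = (1 − 1) − 0 = 0, and there is no ∂_4, so H_3 = 0.

H_0 ≅ Z,  H_1 = 0,  H_2 = 0,  H_3 = 0.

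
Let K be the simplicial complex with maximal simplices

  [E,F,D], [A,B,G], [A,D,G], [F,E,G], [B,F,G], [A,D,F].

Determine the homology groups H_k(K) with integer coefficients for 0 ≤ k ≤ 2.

Take the total order A < B < D < E < F < G on the vertex set. Then K (dimension 2) consists of the simplices:

  0-simplices (6): A, B, D, E, F, G
  1-simplices (12): AB, AD, AF, AG, BF, BG, DE, DF, DG, EF, EG, FG
  2-simplices (6): ABG, ADF, ADG, BFG, DEF, EFG

giving chain groups C_0 ≅ Z^6, C_1 ≅ Z^12, C_2 ≅ Z^6.

The boundary map ∂_1: C_1 → C_0 maps an edge to its endpoints' difference, ∂[p,q] = q − p. For instance
  ∂EF = F − E.
This gives a 6×12 integer matrix of rank 5; reducing to Smith normal form yields diagonal entries (1,1,1,1,1).

The boundary map ∂_2: C_2 → C_1 sends each 2-simplex [p,q,r] to [q,r] − [p,r] + [p,q]. For instance
  ∂ABG = BG − AG + AB,
  ∂ADF = DF − AF + AD.
As a 12×6 matrix over Z this has rank 6, with invariant factors (1,1,1,1,1,1).

From H_k ≅ ker(∂_k) / im(∂_{k+1}) we obtain:

  H_0: rank C_0 − rank ∂_1 = 6 − 5 = 1, and the invariant factors of ∂_1 are all 1, so H_0 ≅ Z.
  H_1: rank ker ∂_1 − rank ∂_2 = (12 − 5) − 6 = 1, and the invariant factors of ∂_2 are all 1, so H_1 ≅ Z.
  H_2: rank ker ∂_2 − rank ∂_3 = (6 − 6) − 0 = 0, and there is no ∂_3, so H_2 ≅ 0.

As a check, the Euler characteristic is 6 − 12 + 6 = 0, which agrees with 1 − 1 + 0 = 0.
(K is a triangulation of the cylinder S^1 x I.)

H_0 ≅ Z,  H_1 ≅ Z,  H_2 = 0.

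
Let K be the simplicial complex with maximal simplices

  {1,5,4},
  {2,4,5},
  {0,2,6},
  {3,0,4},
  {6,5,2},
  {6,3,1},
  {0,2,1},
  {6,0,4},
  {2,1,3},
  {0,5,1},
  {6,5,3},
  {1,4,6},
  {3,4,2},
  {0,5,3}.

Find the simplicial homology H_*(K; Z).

H_0 = Z,  H_1 = Z^2,  H_2 = Z.

We work with the vertex ordering 0 < 1 < 2 < 3 < 4 < 5 < 6. The simplices of K, each written with vertices in increasing order, are:

  0-simplices (7): [0], [1], [2], [3], [4], [5], [6]
  1-simplices (21): [0,1], [0,2], [0,3], [0,4], [0,5], [0,6], [1,2], [1,3], [1,4], [1,5], [1,6], [2,3], [2,4], [2,5], [2,6], [3,4], [3,5], [3,6], [4,5], [4,6], [5,6]
  2-simplices (14): [0,1,2], [0,1,5], [0,2,6], [0,3,4], [0,3,5], [0,4,6], [1,2,3], [1,3,6], [1,4,5], [1,4,6], [2,3,4], [2,4,5], [2,5,6], [3,5,6]

so the chain groups are C_0 ≅ Z^7, C_1 ≅ Z^21, C_2 ≅ Z^14.

The boundary map ∂_1: C_1 → C_0 sends each edge [p,q] (with p < q) to q − p. For instance
  ∂[0,5] = [5] − [0].
The 7×21 boundary matrix has rank 6 and Smith normal form diag(1,1,1,1,1,1).

Boundary ∂_2: C_2 → C_1 sends each 2-simplex [p,q,r] to [q,r] − [p,r] + [p,q]. For instance
  ∂[2,4,5] = [4,5] − [2,5] + [2,4],
  ∂[2,5,6] = [5,6] − [2,6] + [2,5].
As a 21×14 matrix over Z this has rank 13, with invariant factors (1,1,1,1,1,1,1,1,1,1,1,1,1).

Now H_k = ker ∂_k / im ∂_{k+1}, so:

  H_0: rank C_0 − rank ∂_1 = 7 − 6 = 1, and the invariant factors of ∂_1 are all 1, so H_0 ≅ Z.
  H_1: rank ker ∂_1 − rank ∂_2 = (21 − 6) − 13 = 2, and the invariant factors of ∂_2 are all 1, so H_1 ≅ Z^2.
  H_2: rank ker ∂_2 − rank ∂_3 = (14 − 13) − 0 = 1, and there is no ∂_3, so H_2 ≅ Z.

As a check, the Euler characteristic is 7 − 21 + 14 = 0, which agrees with 1 − 2 + 1 = 0.
(K is a triangulation of the torus T^2.)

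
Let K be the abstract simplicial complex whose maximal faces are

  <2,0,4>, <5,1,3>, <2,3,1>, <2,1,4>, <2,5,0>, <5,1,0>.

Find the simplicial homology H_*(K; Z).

Take the total order 0 < 1 < 2 < 3 < 4 < 5 on the vertex set. Then K (dimension 2) consists of the simplices:

  0-simplices (6): [0], [1], [2], [3], [4], [5]
  1-simplices (12): [0,1], [0,2], [0,4], [0,5], [1,2], [1,3], [1,4], [1,5], [2,3], [2,4], [2,5], [3,5]
  2-simplices (6): [0,1,5], [0,2,4], [0,2,5], [1,2,3], [1,2,4], [1,3,5]

so the chain groups are C_0 ≅ Z^6, C_1 ≅ Z^12, C_2 ≅ Z^6.

Boundary ∂_1: C_1 → C_0 is given by ∂[p,q] = [q] − [p]. For instance
  ∂[3,5] = [5] − [3].
The 6×12 boundary matrix has rank 5 and Smith normal form diag(1,1,1,1,1).

Boundary ∂_2: C_2 → C_1 acts by ∂[p,q,r] = [q,r] − [p,r] + [p,q]. For instance
  ∂[0,2,4] = [2,4] − [0,4] + [0,2],
  ∂[1,3,5] = [3,5] − [1,5] + [1,3].
This gives a 12×6 integer matrix of rank 6; reducing to Smith normal form yields diagonal entries (1,1,1,1,1,1).

Computing H_k = (kernel of ∂_k) / (image of ∂_{k+1}):

  H_0: rank C_0 − rank ∂_1 = 6 − 5 = 1, and the invariant factors of ∂_1 are all 1, so H_0 = Z.
  H_1: rank ker ∂_1 − rank ∂_2 = (12 − 5) − 6 = 1, and the invariant factors of ∂_2 are all 1, so H_1 = Z.
  H_2: rank ker ∂_2 − rank ∂_3 = (6 − 6) − 0 = 0, and there is no ∂_3, so H_2 = 0.

(K is a triangulation of the cylinder S^1 x I.)

H_0 ≅ Z,  H_1 ≅ Z,  H_2 = 0.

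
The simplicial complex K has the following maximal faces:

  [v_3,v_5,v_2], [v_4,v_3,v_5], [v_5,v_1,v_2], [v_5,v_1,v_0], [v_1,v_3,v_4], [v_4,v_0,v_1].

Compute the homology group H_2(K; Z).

H_2 ≅ 0.

We work with the vertex ordering v_0 < v_1 < v_2 < v_3 < v_4 < v_5. The simplices of K, each written with vertices in increasing order, are:

  0-simplices (6): [v_0], [v_1], [v_2], [v_3], [v_4], [v_5]
  1-simplices (12): [v_0,v_1], [v_0,v_4], [v_0,v_5], [v_1,v_2], [v_1,v_3], [v_1,v_4], [v_1,v_5], [v_2,v_3], [v_2,v_5], [v_3,v_4], [v_3,v_5], [v_4,v_5]
  2-simplices (6): [v_0,v_1,v_4], [v_0,v_1,v_5], [v_1,v_2,v_5], [v_1,v_3,v_4], [v_2,v_3,v_5], [v_3,v_4,v_5]

so the chain groups are C_0 ≅ Z^6, C_1 ≅ Z^12, C_2 ≅ Z^6.

The boundary map ∂_1: C_1 → C_0 sends each edge [p,q] (with p < q) to q − p. For instance
  ∂[v_3,v_4] = [v_4] − [v_3].
The resulting 6×12 matrix has rank 5, and its Smith normal form has invariant factors (1,1,1,1,1).

Boundary ∂_2: C_2 → C_1 acts by ∂[p,q,r] = [q,r] − [p,r] + [p,q]. For instance
  ∂[v_0,v_1,v_4] = [v_1,v_4] − [v_0,v_4] + [v_0,v_1],
  ∂[v_3,v_4,v_5] = [v_4,v_5] − [v_3,v_5] + [v_3,v_4].
The resulting 12×6 matrix has rank 6, and its Smith normal form has invariant factors (1,1,1,1,1,1).

Now H_k = ker ∂_k / im ∂_{k+1}, so:

  H_2: rank ker ∂_2 − rank ∂_3 = (6 − 6) − 0 = 0, and there is no ∂_3, so H_2 ≅ 0.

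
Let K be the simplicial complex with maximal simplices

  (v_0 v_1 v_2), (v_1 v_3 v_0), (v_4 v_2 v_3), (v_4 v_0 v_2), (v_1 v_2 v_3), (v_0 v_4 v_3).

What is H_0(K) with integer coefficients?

We work with the vertex ordering v_0 < v_1 < v_2 < v_3 < v_4. The simplices of K, each written with vertices in increasing order, are:

  0-simplices (5): [v_0], [v_1], [v_2], [v_3], [v_4]
  1-simplices (9): [v_0,v_1], [v_0,v_2], [v_0,v_3], [v_0,v_4], [v_1,v_2], [v_1,v_3], [v_2,v_3], [v_2,v_4], [v_3,v_4]
  2-simplices (6): [v_0,v_1,v_2], [v_0,v_1,v_3], [v_0,v_2,v_4], [v_0,v_3,v_4], [v_1,v_2,v_3], [v_2,v_3,v_4]

so the chain groups are C_0 ≅ Z^5, C_1 ≅ Z^9, C_2 ≅ Z^6.

Boundary ∂_1: C_1 → C_0 sends each edge [p,q] (with p < q) to q − p.
The 5×9 boundary matrix has rank 4 and Smith normal form diag(1,1,1,1).

∂_2: C_2 → C_1 maps a triangle to the signed sum of its edges. For instance
  ∂[v_1,v_2,v_3] = [v_2,v_3] − [v_1,v_3] + [v_1,v_2],
  ∂[v_0,v_3,v_4] = [v_3,v_4] − [v_0,v_4] + [v_0,v_3].
As a 9×6 matrix over Z this has rank 5, with invariant factors (1,1,1,1,1).

Computing H_k = (kernel of ∂_k) / (image of ∂_{k+1}):

  H_0: rank C_0 − rank ∂_1 = 5 − 4 = 1, and the invariant factors of ∂_1 are all 1, so H_0 = Z.

(K is a triangulation of the 2-sphere S^2.)

H_0 ≅ Z.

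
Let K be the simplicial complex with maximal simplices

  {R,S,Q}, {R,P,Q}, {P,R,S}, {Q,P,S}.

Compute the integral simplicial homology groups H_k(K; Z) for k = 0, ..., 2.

H_0 ≅ Z,  H_1 = 0,  H_2 ≅ Z.

Fix the vertex order P < Q < R < S and write every simplex with vertices in increasing order. Then dim K = 2 and the simplices of K are:

  0-simplices (4): P, Q, R, S
  1-simplices (6): PQ, PR, PS, QR, QS, RS
  2-simplices (4): PQR, PQS, PRS, QRS

so the chain groups are C_0 ≅ Z^4, C_1 ≅ Z^6, C_2 ≅ Z^4.

Boundary ∂_1: C_1 → C_0 sends each edge [p,q] (with p < q) to q − p.
As a 4×6 matrix over Z this has rank 3, with invariant factors (1,1,1).

Boundary ∂_2: C_2 → C_1 acts by ∂[p,q,r] = [q,r] − [p,r] + [p,q]. For instance
  ∂PQS = QS − PS + PQ,
  ∂PRS = RS − PS + PR.
As a 6×4 matrix over Z this has rank 3, with invariant factors (1,1,1).

From H_k ≅ ker(∂_k) / im(∂_{k+1}) we obtain:

  H_0: rank C_0 − rank ∂_1 = 4 − 3 = 1, and the invariant factors of ∂_1 are all 1, so H_0 ≅ Z.
  H_1: rank ker ∂_1 − rank ∂_2 = (6 − 3) − 3 = 0, and the invariant factors of ∂_2 are all 1, so H_1 ≅ 0.
  H_2: rank ker ∂_2 − rank ∂_3 = (4 − 3) − 0 = 1, and there is no ∂_3, so H_2 ≅ Z.

As a check, the Euler characteristic is 4 − 6 + 4 = 2, which agrees with 1 − 0 + 1 = 2.
(K is a triangulation of the 2-sphere S^2.)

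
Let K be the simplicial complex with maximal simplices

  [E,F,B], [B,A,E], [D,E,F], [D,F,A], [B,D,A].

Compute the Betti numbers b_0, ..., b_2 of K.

b_0 = 1, b_1 = 1, b_2 = 0.

Fix the vertex order A < B < D < E < F and write every simplex with vertices in increasing order. Then dim K = 2 and the simplices of K are:

  0-simplices (5): A, B, D, E, F
  1-simplices (10): AB, AD, AE, AF, BD, BE, BF, DE, DF, EF
  2-simplices (5): ABD, ABE, ADF, BEF, DEF

so the chain groups are C_0 ≅ Z^5, C_1 ≅ Z^10, C_2 ≅ Z^5.

∂_1: C_1 → C_0 maps an edge to its endpoints' difference, ∂[p,q] = q − p. For instance
  ∂AB = B − A.
This gives a 5×10 integer matrix of rank 4; reducing to Smith normal form yields diagonal entries (1,1,1,1).

Boundary ∂_2: C_2 → C_1 sends each 2-simplex [p,q,r] to [q,r] − [p,r] + [p,q]. For instance
  ∂ABE = BE − AE + AB,
  ∂DEF = EF − DF + DE.
The resulting 10×5 matrix has rank 5, and its Smith normal form has invariant factors (1,1,1,1,1).

From H_k ≅ ker(∂_k) / im(∂_{k+1}) we obtain:

  H_0: rank C_0 − rank ∂_1 = 5 − 4 = 1, and the invariant factors of ∂_1 are all 1, so H_0 = Z.
  H_1: rank ker ∂_1 − rank ∂_2 = (10 − 4) − 5 = 1, and the invariant factors of ∂_2 are all 1, so H_1 = Z.
  H_2: rank ker ∂_2 − rank ∂_3 = (5 − 5) − 0 = 0, and there is no ∂_3, so H_2 = 0.

As a check, the Euler characteristic is 5 − 10 + 5 = 0, which agrees with 1 − 1 + 0 = 0.

Hence the Betti numbers are b_0 = 1, b_1 = 1, b_2 = 0.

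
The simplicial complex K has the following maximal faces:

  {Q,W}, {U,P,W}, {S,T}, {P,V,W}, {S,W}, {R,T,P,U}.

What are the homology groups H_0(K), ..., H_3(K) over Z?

H_0 ≅ Z,  H_1 ≅ Z,  H_2 = 0,  H_3 = 0.

We work with the vertex ordering P < Q < R < S < T < U < V < W. The simplices of K, each written with vertices in increasing order, are:

  0-simplices (8): P, Q, R, S, T, U, V, W
  1-simplices (13): PR, PT, PU, PV, PW, QW, RT, RU, ST, SW, TU, UW, VW
  2-simplices (6): PRT, PRU, PTU, PUW, PVW, RTU
  3-simplices (1): PRTU

so the chain groups are C_0 ≅ Z^8, C_1 ≅ Z^13, C_2 ≅ Z^6, C_3 ≅ Z^1.

The boundary map ∂_1: C_1 → C_0 sends each edge [p,q] (with p < q) to q − p. For instance
  ∂UW = W − U.
The 8×13 boundary matrix has rank 7 and Smith normal form diag(1,1,1,1,1,1,1).

∂_2: C_2 → C_1 acts by ∂[p,q,r] = [q,r] − [p,r] + [p,q]. For instance
  ∂RTU = TU − RU + RT,
  ∂PTU = TU − PU + PT.
This gives a 13×6 integer matrix of rank 5; reducing to Smith normal form yields diagonal entries (1,1,1,1,1).

∂_3: C_3 → C_2 sends each 3-simplex σ to the alternating sum Σ_i (−1)^i (σ with its i-th vertex removed). For instance
  ∂PRTU = RTU − PTU + PRU − PRT.
As a 6×1 matrix over Z this has rank 1, with invariant factors (1).

Computing H_k = (kernel of ∂_k) / (image of ∂_{k+1}):

  H_0: rank C_0 − rank ∂_1 = 8 − 7 = 1, and the invariant factors of ∂_1 are all 1, so H_0 ≅ Z.
  H_1: rank ker ∂_1 − rank ∂_2 = (13 − 7) − 5 = 1, and the invariant factors of ∂_2 are all 1, so H_1 ≅ Z.
  H_2: rank ker ∂_2 − rank ∂_3 = (6 − 5) − 1 = 0, and the invariant factors of ∂_3 are all 1, so H_2 ≅ 0.
  H_3: rank ker ∂_3 − rank ∂_4 = (1 − 1) − 0 = 0, and there is no ∂_4, so H_3 ≅ 0.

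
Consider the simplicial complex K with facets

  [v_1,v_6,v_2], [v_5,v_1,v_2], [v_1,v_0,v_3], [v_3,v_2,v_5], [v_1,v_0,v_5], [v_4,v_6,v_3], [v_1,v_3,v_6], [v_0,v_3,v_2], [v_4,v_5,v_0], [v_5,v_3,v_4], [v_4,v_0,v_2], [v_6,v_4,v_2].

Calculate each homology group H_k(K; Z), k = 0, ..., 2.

Order the vertices as v_0 < v_1 < v_2 < v_3 < v_4 < v_5 < v_6. Listing each simplex with vertices in this order, K has dimension 2 with simplices:

  0-simplices (7): [v_0], [v_1], [v_2], [v_3], [v_4], [v_5], [v_6]
  1-simplices (18): (18 of them)
  2-simplices (12): (12 of them)

so the chain groups are C_0 ≅ Z^7, C_1 ≅ Z^18, C_2 ≅ Z^12.

Boundary ∂_1: C_1 → C_0 sends each edge [p,q] (with p < q) to q − p.
The resulting 7×18 matrix has rank 6, and its Smith normal form has invariant factors (1,1,1,1,1,1).

The boundary map ∂_2: C_2 → C_1 sends each 2-simplex [p,q,r] to [q,r] − [p,r] + [p,q]. For instance
  ∂[v_0,v_2,v_4] = [v_2,v_4] − [v_0,v_4] + [v_0,v_2],
  ∂[v_3,v_4,v_5] = [v_4,v_5] − [v_3,v_5] + [v_3,v_4].
The 18×12 boundary matrix has rank 12 and Smith normal form diag(1,1,1,1,1,1,1,1,1,1,1,2).

Computing H_k = (kernel of ∂_k) / (image of ∂_{k+1}):

  H_0: rank C_0 − rank ∂_1 = 7 − 6 = 1, and the invariant factors of ∂_1 are all 1, so H_0 ≅ Z.
  H_1: rank ker ∂_1 − rank ∂_2 = (18 − 6) − 12 = 0, and ∂_2 has invariant factor 2 > 1, so H_1 ≅ Z/2.
  H_2: rank ker ∂_2 − rank ∂_3 = (12 − 12) − 0 = 0, and there is no ∂_3, so H_2 ≅ 0.

H_0 ≅ Z,  H_1 ≅ Z/2,  H_2 = 0.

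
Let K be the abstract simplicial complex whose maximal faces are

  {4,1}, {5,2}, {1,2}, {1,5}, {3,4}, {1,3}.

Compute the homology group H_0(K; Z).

H_0 = Z.

Take the total order 1 < 2 < 3 < 4 < 5 on the vertex set. Then K (dimension 1) consists of the simplices:

  0-simplices (5): [1], [2], [3], [4], [5]
  1-simplices (6): [1,2], [1,3], [1,4], [1,5], [2,5], [3,4]

so the chain groups are C_0 ≅ Z^5, C_1 ≅ Z^6.

The boundary map ∂_1: C_1 → C_0 sends each edge [p,q] (with p < q) to q − p.
As a 5×6 matrix over Z this has rank 4, with invariant factors (1,1,1,1).

Reading off H_k = ker ∂_k / im ∂_{k+1}:

  H_0: rank C_0 − rank ∂_1 = 5 − 4 = 1, and the invariant factors of ∂_1 are all 1, so H_0 ≅ Z.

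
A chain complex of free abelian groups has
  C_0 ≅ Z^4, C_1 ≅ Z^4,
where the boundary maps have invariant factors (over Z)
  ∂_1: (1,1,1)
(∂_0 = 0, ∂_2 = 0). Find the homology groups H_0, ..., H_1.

H_0 = Z,  H_1 = Z.

H_0: b_0 = 4 − 0 − 3 = 1; torsion from ∂_1 factors > 1: none. So H_0 = Z.
H_1: b_1 = 4 − 3 − 0 = 1; torsion from ∂_2 factors > 1: none. So H_1 = Z.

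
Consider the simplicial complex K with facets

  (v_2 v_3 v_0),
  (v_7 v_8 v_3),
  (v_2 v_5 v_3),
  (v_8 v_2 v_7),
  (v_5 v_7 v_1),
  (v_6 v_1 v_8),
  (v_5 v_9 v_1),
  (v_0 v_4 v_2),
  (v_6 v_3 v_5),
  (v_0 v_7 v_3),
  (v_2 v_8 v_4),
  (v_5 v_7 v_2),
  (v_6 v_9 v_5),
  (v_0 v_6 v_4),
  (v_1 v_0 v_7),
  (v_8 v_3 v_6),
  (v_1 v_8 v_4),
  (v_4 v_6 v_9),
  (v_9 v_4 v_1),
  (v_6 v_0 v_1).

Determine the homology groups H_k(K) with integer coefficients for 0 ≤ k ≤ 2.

H_0 ≅ Z,  H_1 ≅ Z × Z/2,  H_2 = 0.

Fix the vertex order v_0 < v_1 < v_2 < v_3 < v_4 < v_5 < v_6 < v_7 < v_8 < v_9 and write every simplex with vertices in increasing order. Then dim K = 2 and the simplices of K are:

  0-simplices (10): [v_0], [v_1], [v_2], [v_3], [v_4], [v_5], [v_6], [v_7], [v_8], [v_9]
  1-simplices (30): (30 of them)
  2-simplices (20): (20 of them)

giving chain groups C_0 ≅ Z^10, C_1 ≅ Z^30, C_2 ≅ Z^20.

The boundary map ∂_1: C_1 → C_0 sends each edge [p,q] (with p < q) to q − p.
This gives a 10×30 integer matrix of rank 9; reducing to Smith normal form yields diagonal entries (1,1,1,1,1,1,1,1,1).

∂_2: C_2 → C_1 maps a triangle to the signed sum of its edges. For instance
  ∂[v_2,v_3,v_5] = [v_3,v_5] − [v_2,v_5] + [v_2,v_3],
  ∂[v_0,v_3,v_7] = [v_3,v_7] − [v_0,v_7] + [v_0,v_3].
The resulting 30×20 matrix has rank 20, and its Smith normal form has invariant factors (1,1,1,1,1,1,1,1,1,1,1,1,1,1,1,1,1,1,1,2).

Computing H_k = (kernel of ∂_k) / (image of ∂_{k+1}):

  H_0: rank C_0 − rank ∂_1 = 10 − 9 = 1, and the invariant factors of ∂_1 are all 1, so H_0 ≅ Z.
  H_1: rank ker ∂_1 − rank ∂_2 = (30 − 9) − 20 = 1, and ∂_2 has invariant factor 2 > 1, so H_1 ≅ Z × Z/2.
  H_2: rank ker ∂_2 − rank ∂_3 = (20 − 20) − 0 = 0, and there is no ∂_3, so H_2 ≅ 0.

As a check, the Euler characteristic is 10 − 30 + 20 = 0, which agrees with 1 − 1 + 0 = 0.
(K is a triangulation of the Klein bottle.)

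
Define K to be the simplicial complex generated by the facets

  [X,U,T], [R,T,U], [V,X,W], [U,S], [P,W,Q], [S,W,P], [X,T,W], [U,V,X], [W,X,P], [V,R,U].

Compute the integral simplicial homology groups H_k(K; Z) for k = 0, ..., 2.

Take the total order P < Q < R < S < T < U < V < W < X on the vertex set. Then K (dimension 2) consists of the simplices:

  0-simplices (9): P, Q, R, S, T, U, V, W, X
  1-simplices (18): PQ, PS, PW, PX, QW, RT, RU, RV, SU, SW, TU, TW, TX, UV, UX, VW, VX, WX
  2-simplices (9): PQW, PSW, PWX, RTU, RUV, TUX, TWX, UVX, VWX

Hence C_0 ≅ Z^9, C_1 ≅ Z^18, C_2 ≅ Z^9.

The boundary map ∂_1: C_1 → C_0 is given by ∂[p,q] = [q] − [p].
The 9×18 boundary matrix has rank 8 and Smith normal form diag(1,1,1,1,1,1,1,1).

The boundary map ∂_2: C_2 → C_1 maps a triangle to the signed sum of its edges. For instance
  ∂VWX = WX − VX + VW,
  ∂PSW = SW − PW + PS.
The 18×9 boundary matrix has rank 9 and Smith normal form diag(1,1,1,1,1,1,1,1,1).

Now H_k = ker ∂_k / im ∂_{k+1}, so:

  H_0: rank C_0 − rank ∂_1 = 9 − 8 = 1, and the invariant factors of ∂_1 are all 1, so H_0 ≅ Z.
  H_1: rank ker ∂_1 − rank ∂_2 = (18 − 8) − 9 = 1, and the invariant factors of ∂_2 are all 1, so H_1 ≅ Z.
  H_2: rank ker ∂_2 − rank ∂_3 = (9 − 9) − 0 = 0, and there is no ∂_3, so H_2 ≅ 0.

H_0 = Z,  H_1 = Z,  H_2 = 0.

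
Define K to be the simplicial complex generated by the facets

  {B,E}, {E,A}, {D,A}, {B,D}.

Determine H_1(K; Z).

H_1 ≅ Z.

Order the vertices as A < B < D < E. Listing each simplex with vertices in this order, K has dimension 1 with simplices:

  0-simplices (4): A, B, D, E
  1-simplices (4): AD, AE, BD, BE

Hence C_0 ≅ Z^4, C_1 ≅ Z^4.

The boundary map ∂_1: C_1 → C_0 maps an edge to its endpoints' difference, ∂[p,q] = q − p.
The 4×4 boundary matrix has rank 3 and Smith normal form diag(1,1,1).

Reading off H_k = ker ∂_k / im ∂_{k+1}:

  H_1: rank ker ∂_1 − rank ∂_2 = (4 − 3) − 0 = 1, and there is no ∂_2, so H_1 = Z.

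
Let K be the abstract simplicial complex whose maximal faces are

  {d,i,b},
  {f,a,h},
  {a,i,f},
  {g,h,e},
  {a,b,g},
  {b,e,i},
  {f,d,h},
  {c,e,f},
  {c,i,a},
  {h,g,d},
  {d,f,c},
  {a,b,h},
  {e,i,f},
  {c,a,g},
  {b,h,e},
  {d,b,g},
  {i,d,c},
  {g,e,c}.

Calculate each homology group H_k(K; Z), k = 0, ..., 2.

H_0 ≅ Z,  H_1 ≅ Z ⊕ Z/2,  H_2 = 0.

Take the total order a < b < c < d < e < f < g < h < i on the vertex set. Then K (dimension 2) consists of the simplices:

  0-simplices (9): a, b, c, d, e, f, g, h, i
  1-simplices (27): ab, ac, af, ag, ah, ai, bd, be, bg, bh, bi, cd, ce, cf, cg, ci, df, dg, dh, di, ef, eg, eh, ei, fh, fi, gh
  2-simplices (18): abg, abh, acg, aci, afh, afi, bdg, bdi, beh, bei, cdf, cdi, cef, ceg, dfh, dgh, efi, egh

so the chain groups are C_0 ≅ Z^9, C_1 ≅ Z^27, C_2 ≅ Z^18.

∂_1: C_1 → C_0 is given by ∂[p,q] = [q] − [p].
As a 9×27 matrix over Z this has rank 8, with invariant factors (1,1,1,1,1,1,1,1).

Boundary ∂_2: C_2 → C_1 sends each 2-simplex [p,q,r] to [q,r] − [p,r] + [p,q]. For instance
  ∂acg = cg − ag + ac,
  ∂efi = fi − ei + ef.
The 27×18 boundary matrix has rank 18 and Smith normal form diag(1,1,1,1,1,1,1,1,1,1,1,1,1,1,1,1,1,2).

Computing H_k = (kernel of ∂_k) / (image of ∂_{k+1}):

  H_0: rank C_0 − rank ∂_1 = 9 − 8 = 1, and the invariant factors of ∂_1 are all 1, so H_0 = Z.
  H_1: rank ker ∂_1 − rank ∂_2 = (27 − 8) − 18 = 1, and ∂_2 has invariant factor 2 > 1, so H_1 = Z ⊕ Z/2.
  H_2: rank ker ∂_2 − rank ∂_3 = (18 − 18) − 0 = 0, and there is no ∂_3, so H_2 = 0.

As a check, the Euler characteristic is 9 − 27 + 18 = 0, which agrees with 1 − 1 + 0 = 0.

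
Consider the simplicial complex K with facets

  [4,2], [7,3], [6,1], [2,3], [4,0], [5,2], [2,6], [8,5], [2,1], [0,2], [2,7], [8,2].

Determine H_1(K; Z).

Order the vertices as 0 < 1 < 2 < 3 < 4 < 5 < 6 < 7 < 8. Listing each simplex with vertices in this order, K has dimension 1 with simplices:

  0-simplices (9): [0], [1], [2], [3], [4], [5], [6], [7], [8]
  1-simplices (12): [0,2], [0,4], [1,2], [1,6], [2,3], [2,4], [2,5], [2,6], [2,7], [2,8], [3,7], [5,8]

Hence C_0 ≅ Z^9, C_1 ≅ Z^12.

Boundary ∂_1: C_1 → C_0 sends each edge [p,q] (with p < q) to q − p.
The 9×12 boundary matrix has rank 8 and Smith normal form diag(1,1,1,1,1,1,1,1).

Reading off H_k = ker ∂_k / im ∂_{k+1}:

  H_1: rank ker ∂_1 − rank ∂_2 = (12 − 8) − 0 = 4, and there is no ∂_2, so H_1 ≅ Z^4.

H_1 ≅ Z^4.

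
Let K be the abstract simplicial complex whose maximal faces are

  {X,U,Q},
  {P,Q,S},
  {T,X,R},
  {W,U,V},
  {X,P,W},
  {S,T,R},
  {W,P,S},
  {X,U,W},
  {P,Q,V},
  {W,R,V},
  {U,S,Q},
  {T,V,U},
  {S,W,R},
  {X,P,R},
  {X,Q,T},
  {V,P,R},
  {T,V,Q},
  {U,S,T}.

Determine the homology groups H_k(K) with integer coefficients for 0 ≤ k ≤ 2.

Order the vertices as P < Q < R < S < T < U < V < W < X. Listing each simplex with vertices in this order, K has dimension 2 with simplices:

  0-simplices (9): P, Q, R, S, T, U, V, W, X
  1-simplices (27): PQ, PR, PS, PV, PW, PX, QS, QT, QU, QV, QX, RS, RT, RV, RW, RX, ST, SU, SW, TU, TV, TX, UV, UW, UX, VW, WX
  2-simplices (18): PQS, PQV, PRV, PRX, PSW, PWX, QSU, QTV, QTX, QUX, RST, RSW, RTX, RVW, STU, TUV, UVW, UWX

so the chain groups are C_0 ≅ Z^9, C_1 ≅ Z^27, C_2 ≅ Z^18.

Boundary ∂_1: C_1 → C_0 sends each edge [p,q] (with p < q) to q − p.
This gives a 9×27 integer matrix of rank 8; reducing to Smith normal form yields diagonal entries (1,1,1,1,1,1,1,1).

∂_2: C_2 → C_1 maps a triangle to the signed sum of its edges. For instance
  ∂PWX = WX − PX + PW,
  ∂RVW = VW − RW + RV.
As a 27×18 matrix over Z this has rank 18, with invariant factors (1,1,1,1,1,1,1,1,1,1,1,1,1,1,1,1,1,2).

Now H_k = ker ∂_k / im ∂_{k+1}, so:

  H_0: rank C_0 − rank ∂_1 = 9 − 8 = 1, and the invariant factors of ∂_1 are all 1, so H_0 = Z.
  H_1: rank ker ∂_1 − rank ∂_2 = (27 − 8) − 18 = 1, and ∂_2 has invariant factor 2 > 1, so H_1 = Z ⊕ Z_2.
  H_2: rank ker ∂_2 − rank ∂_3 = (18 − 18) − 0 = 0, and there is no ∂_3, so H_2 = 0.

As a check, the Euler characteristic is 9 − 27 + 18 = 0, which agrees with 1 − 1 + 0 = 0.

H_0 ≅ Z,  H_1 ≅ Z ⊕ Z_2,  H_2 = 0.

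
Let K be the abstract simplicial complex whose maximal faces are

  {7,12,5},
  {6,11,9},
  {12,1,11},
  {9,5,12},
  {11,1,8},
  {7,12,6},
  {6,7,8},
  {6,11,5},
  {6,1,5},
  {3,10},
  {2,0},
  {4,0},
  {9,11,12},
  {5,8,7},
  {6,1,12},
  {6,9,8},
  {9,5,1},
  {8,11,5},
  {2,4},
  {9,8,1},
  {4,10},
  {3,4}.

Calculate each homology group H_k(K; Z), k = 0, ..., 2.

Order the vertices as 0 < 1 < 2 < 3 < 4 < 5 < 6 < 7 < 8 < 9 < 10 < 11 < 12. Listing each simplex with vertices in this order, K has dimension 2 with simplices:

  0-simplices (13): [0], [1], [2], [3], [4], [5], [6], [7], [8], [9], [10], [11], [12]
  1-simplices (30): (30 of them)
  2-simplices (16): [1,5,6], [1,5,9], [1,6,12], [1,8,9], [1,8,11], [1,11,12], [5,6,11], [5,7,8], [5,7,12], [5,8,11], [5,9,12], [6,7,8], [6,7,12], [6,8,9], [6,9,11], [9,11,12]

Hence C_0 ≅ Z^13, C_1 ≅ Z^30, C_2 ≅ Z^16.

The boundary map ∂_1: C_1 → C_0 sends each edge [p,q] (with p < q) to q − p.
The resulting 13×30 matrix has rank 11, and its Smith normal form has invariant factors (1,1,1,1,1,1,1,1,1,1,1).

The boundary map ∂_2: C_2 → C_1 sends each 2-simplex [p,q,r] to [q,r] − [p,r] + [p,q]. For instance
  ∂[9,11,12] = [11,12] − [9,12] + [9,11],
  ∂[5,7,8] = [7,8] − [5,8] + [5,7].
The 30×16 boundary matrix has rank 15 and Smith normal form diag(1,1,1,1,1,1,1,1,1,1,1,1,1,1,1).

Reading off H_k = ker ∂_k / im ∂_{k+1}:

  H_0: rank C_0 − rank ∂_1 = 13 − 11 = 2, and the invariant factors of ∂_1 are all 1, so H_0 ≅ Z^2.
  H_1: rank ker ∂_1 − rank ∂_2 = (30 − 11) − 15 = 4, and the invariant factors of ∂_2 are all 1, so H_1 ≅ Z^4.
  H_2: rank ker ∂_2 − rank ∂_3 = (16 − 15) − 0 = 1, and there is no ∂_3, so H_2 ≅ Z.

(K is a triangulation of the disjoint union of the torus T^2 and a wedge of 2 circles.)

H_0 ≅ Z^2,  H_1 ≅ Z^4,  H_2 ≅ Z.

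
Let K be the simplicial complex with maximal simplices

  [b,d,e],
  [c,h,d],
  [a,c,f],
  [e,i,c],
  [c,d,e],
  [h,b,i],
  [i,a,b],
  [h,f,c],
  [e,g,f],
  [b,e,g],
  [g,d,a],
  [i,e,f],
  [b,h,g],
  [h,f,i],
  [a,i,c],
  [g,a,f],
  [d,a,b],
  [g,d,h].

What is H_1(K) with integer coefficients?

Order the vertices as a < b < c < d < e < f < g < h < i. Listing each simplex with vertices in this order, K has dimension 2 with simplices:

  0-simplices (9): a, b, c, d, e, f, g, h, i
  1-simplices (27): ab, ac, ad, af, ag, ai, bd, be, bg, bh, bi, cd, ce, cf, ch, ci, de, dg, dh, ef, eg, ei, fg, fh, fi, gh, hi
  2-simplices (18): abd, abi, acf, aci, adg, afg, bde, beg, bgh, bhi, cde, cdh, cei, cfh, dgh, efg, efi, fhi

Hence C_0 ≅ Z^9, C_1 ≅ Z^27, C_2 ≅ Z^18.

∂_1: C_1 → C_0 maps an edge to its endpoints' difference, ∂[p,q] = q − p. For instance
  ∂fh = h − f.
This gives a 9×27 integer matrix of rank 8; reducing to Smith normal form yields diagonal entries (1,1,1,1,1,1,1,1).

∂_2: C_2 → C_1 maps a triangle to the signed sum of its edges. For instance
  ∂cde = de − ce + cd,
  ∂abd = bd − ad + ab.
This gives a 27×18 integer matrix of rank 18; reducing to Smith normal form yields diagonal entries (1,1,1,1,1,1,1,1,1,1,1,1,1,1,1,1,1,2).

Now H_k = ker ∂_k / im ∂_{k+1}, so:

  H_1: rank ker ∂_1 − rank ∂_2 = (27 − 8) − 18 = 1, and ∂_2 has invariant factor 2 > 1, so H_1 = Z ⊕ Z/2.

H_1 ≅ Z ⊕ Z/2.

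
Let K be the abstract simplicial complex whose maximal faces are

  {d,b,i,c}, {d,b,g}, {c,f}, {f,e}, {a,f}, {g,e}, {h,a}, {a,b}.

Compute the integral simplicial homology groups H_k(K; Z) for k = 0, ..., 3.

Take the total order a < b < c < d < e < f < g < h < i on the vertex set. Then K (dimension 3) consists of the simplices:

  0-simplices (9): a, b, c, d, e, f, g, h, i
  1-simplices (14): ab, af, ah, bc, bd, bg, bi, cd, cf, ci, dg, di, ef, eg
  2-simplices (5): bcd, bci, bdg, bdi, cdi
  3-simplices (1): bcdi

Hence C_0 ≅ Z^9, C_1 ≅ Z^14, C_2 ≅ Z^5, C_3 ≅ Z^1.

Boundary ∂_1: C_1 → C_0 maps an edge to its endpoints' difference, ∂[p,q] = q − p.
The 9×14 boundary matrix has rank 8 and Smith normal form diag(1,1,1,1,1,1,1,1).

Boundary ∂_2: C_2 → C_1 maps a triangle to the signed sum of its edges. For instance
  ∂bcd = cd − bd + bc,
  ∂bdg = dg − bg + bd.
As a 14×5 matrix over Z this has rank 4, with invariant factors (1,1,1,1).

∂_3: C_3 → C_2 sends each 3-simplex σ to the alternating sum Σ_i (−1)^i (σ with its i-th vertex removed). For instance
  ∂bcdi = cdi − bdi + bci − bcd.
As a 5×1 matrix over Z this has rank 1, with invariant factors (1).

Now H_k = ker ∂_k / im ∂_{k+1}, so:

  H_0: rank C_0 − rank ∂_1 = 9 − 8 = 1, and the invariant factors of ∂_1 are all 1, so H_0 = Z.
  H_1: rank ker ∂_1 − rank ∂_2 = (14 − 8) − 4 = 2, and the invariant factors of ∂_2 are all 1, so H_1 = Z^2.
  H_2: rank ker ∂_2 − rank ∂_3 = (5 − 4) − 1 = 0, and the invariant factors of ∂_3 are all 1, so H_2 = 0.
  H_3: rank ker ∂_3 − rank ∂_4 = (1 − 1) − 0 = 0, and there is no ∂_4, so H_3 = 0.

H_0 ≅ Z,  H_1 ≅ Z^2,  H_2 = 0,  H_3 = 0.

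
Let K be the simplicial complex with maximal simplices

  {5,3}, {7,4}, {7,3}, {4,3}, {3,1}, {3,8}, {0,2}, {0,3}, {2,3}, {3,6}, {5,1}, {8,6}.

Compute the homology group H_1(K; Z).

Order the vertices as 0 < 1 < 2 < 3 < 4 < 5 < 6 < 7 < 8. Listing each simplex with vertices in this order, K has dimension 1 with simplices:

  0-simplices (9): [0], [1], [2], [3], [4], [5], [6], [7], [8]
  1-simplices (12): [0,2], [0,3], [1,3], [1,5], [2,3], [3,4], [3,5], [3,6], [3,7], [3,8], [4,7], [6,8]

giving chain groups C_0 ≅ Z^9, C_1 ≅ Z^12.

The boundary map ∂_1: C_1 → C_0 sends each edge [p,q] (with p < q) to q − p. For instance
  ∂[0,3] = [3] − [0].
The 9×12 boundary matrix has rank 8 and Smith normal form diag(1,1,1,1,1,1,1,1).

Computing H_k = (kernel of ∂_k) / (image of ∂_{k+1}):

  H_1: rank ker ∂_1 − rank ∂_2 = (12 − 8) − 0 = 4, and there is no ∂_2, so H_1 = Z^4.

H_1 ≅ Z^4.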